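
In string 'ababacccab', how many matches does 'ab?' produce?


Pattern 'ab?' matches 'a' optionally followed by 'b'.
String: 'ababacccab'
Scanning left to right for 'a' then checking next char:
  Match 1: 'ab' (a followed by b)
  Match 2: 'ab' (a followed by b)
  Match 3: 'a' (a not followed by b)
  Match 4: 'ab' (a followed by b)
Total matches: 4

4


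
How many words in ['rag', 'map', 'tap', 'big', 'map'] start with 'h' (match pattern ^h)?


Pattern ^h anchors to start of word. Check which words begin with 'h':
  'rag' -> no
  'map' -> no
  'tap' -> no
  'big' -> no
  'map' -> no
Matching words: []
Count: 0

0


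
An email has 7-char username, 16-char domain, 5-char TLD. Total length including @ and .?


An email address has format: username@domain.tld
Username length: 7
'@' character: 1
Domain length: 16
'.' character: 1
TLD length: 5
Total = 7 + 1 + 16 + 1 + 5 = 30

30


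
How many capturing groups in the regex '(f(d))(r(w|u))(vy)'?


To count capturing groups, count each '(' that starts a group.
Pattern: '(f(d))(r(w|u))(vy)'
Walking through the pattern:
  Position 0: '(' -> group #1
  Position 2: '(' -> group #2
  Position 6: '(' -> group #3
  Position 8: '(' -> group #4
  Position 14: '(' -> group #5
Total capturing groups: 5

5


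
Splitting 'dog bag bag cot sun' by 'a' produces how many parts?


Splitting by 'a' breaks the string at each occurrence of the separator.
Text: 'dog bag bag cot sun'
Parts after split:
  Part 1: 'dog b'
  Part 2: 'g b'
  Part 3: 'g cot sun'
Total parts: 3

3


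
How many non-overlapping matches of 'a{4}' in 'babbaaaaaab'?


Pattern 'a{4}' matches exactly 4 consecutive a's (greedy, non-overlapping).
String: 'babbaaaaaab'
Scanning for runs of a's:
  Run at pos 1: 'a' (length 1) -> 0 match(es)
  Run at pos 4: 'aaaaaa' (length 6) -> 1 match(es)
Matches found: ['aaaa']
Total: 1

1


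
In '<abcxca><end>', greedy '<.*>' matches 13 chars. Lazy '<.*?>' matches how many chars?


Greedy '<.*>' tries to match as MUCH as possible.
Lazy '<.*?>' tries to match as LITTLE as possible.

String: '<abcxca><end>'
Greedy '<.*>' starts at first '<' and extends to the LAST '>': '<abcxca><end>' (13 chars)
Lazy '<.*?>' starts at first '<' and stops at the FIRST '>': '<abcxca>' (8 chars)

8


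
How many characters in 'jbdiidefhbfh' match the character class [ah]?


Character class [ah] matches any of: {a, h}
Scanning string 'jbdiidefhbfh' character by character:
  pos 0: 'j' -> no
  pos 1: 'b' -> no
  pos 2: 'd' -> no
  pos 3: 'i' -> no
  pos 4: 'i' -> no
  pos 5: 'd' -> no
  pos 6: 'e' -> no
  pos 7: 'f' -> no
  pos 8: 'h' -> MATCH
  pos 9: 'b' -> no
  pos 10: 'f' -> no
  pos 11: 'h' -> MATCH
Total matches: 2

2


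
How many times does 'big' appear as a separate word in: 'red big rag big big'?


Scanning each word for exact match 'big':
  Word 1: 'red' -> no
  Word 2: 'big' -> MATCH
  Word 3: 'rag' -> no
  Word 4: 'big' -> MATCH
  Word 5: 'big' -> MATCH
Total matches: 3

3


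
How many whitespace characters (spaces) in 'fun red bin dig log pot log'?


\s matches whitespace characters (spaces, tabs, etc.).
Text: 'fun red bin dig log pot log'
This text has 7 words separated by spaces.
Number of spaces = number of words - 1 = 7 - 1 = 6

6


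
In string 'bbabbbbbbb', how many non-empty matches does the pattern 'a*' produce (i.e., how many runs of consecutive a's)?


Pattern 'a*' matches zero or more a's. We want non-empty runs of consecutive a's.
String: 'bbabbbbbbb'
Walking through the string to find runs of a's:
  Run 1: positions 2-2 -> 'a'
Non-empty runs found: ['a']
Count: 1

1


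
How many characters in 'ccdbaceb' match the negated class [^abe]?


Negated class [^abe] matches any char NOT in {a, b, e}
Scanning 'ccdbaceb':
  pos 0: 'c' -> MATCH
  pos 1: 'c' -> MATCH
  pos 2: 'd' -> MATCH
  pos 3: 'b' -> no (excluded)
  pos 4: 'a' -> no (excluded)
  pos 5: 'c' -> MATCH
  pos 6: 'e' -> no (excluded)
  pos 7: 'b' -> no (excluded)
Total matches: 4

4


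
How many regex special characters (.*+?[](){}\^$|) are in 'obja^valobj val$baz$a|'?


Regex special characters are: . * + ? [ ] ( ) { } \ ^ $ |
Scanning 'obja^valobj val$baz$a|':
  pos 4: '^' -> SPECIAL
  pos 15: '$' -> SPECIAL
  pos 19: '$' -> SPECIAL
  pos 21: '|' -> SPECIAL
Special chars found: ['^', '$', '$', '|']
Total: 4

4


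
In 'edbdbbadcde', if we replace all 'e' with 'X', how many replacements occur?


re.sub('e', 'X', text) replaces every occurrence of 'e' with 'X'.
Text: 'edbdbbadcde'
Scanning for 'e':
  pos 0: 'e' -> replacement #1
  pos 10: 'e' -> replacement #2
Total replacements: 2

2


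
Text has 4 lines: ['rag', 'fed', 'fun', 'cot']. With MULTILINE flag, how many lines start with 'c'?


With MULTILINE flag, ^ matches the start of each line.
Lines: ['rag', 'fed', 'fun', 'cot']
Checking which lines start with 'c':
  Line 1: 'rag' -> no
  Line 2: 'fed' -> no
  Line 3: 'fun' -> no
  Line 4: 'cot' -> MATCH
Matching lines: ['cot']
Count: 1

1


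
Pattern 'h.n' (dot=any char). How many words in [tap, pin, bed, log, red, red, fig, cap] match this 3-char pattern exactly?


Pattern 'h.n' means: starts with 'h', any single char, ends with 'n'.
Checking each word (must be exactly 3 chars):
  'tap' (len=3): no
  'pin' (len=3): no
  'bed' (len=3): no
  'log' (len=3): no
  'red' (len=3): no
  'red' (len=3): no
  'fig' (len=3): no
  'cap' (len=3): no
Matching words: []
Total: 0

0


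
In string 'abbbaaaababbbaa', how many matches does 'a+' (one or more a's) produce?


Pattern 'a+' matches one or more consecutive a's.
String: 'abbbaaaababbbaa'
Scanning for runs of a:
  Match 1: 'a' (length 1)
  Match 2: 'aaaa' (length 4)
  Match 3: 'a' (length 1)
  Match 4: 'aa' (length 2)
Total matches: 4

4


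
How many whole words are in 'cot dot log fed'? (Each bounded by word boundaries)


Word boundaries (\b) mark the start/end of each word.
Text: 'cot dot log fed'
Splitting by whitespace:
  Word 1: 'cot'
  Word 2: 'dot'
  Word 3: 'log'
  Word 4: 'fed'
Total whole words: 4

4


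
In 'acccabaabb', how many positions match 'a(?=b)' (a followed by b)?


Lookahead 'a(?=b)' matches 'a' only when followed by 'b'.
String: 'acccabaabb'
Checking each position where char is 'a':
  pos 0: 'a' -> no (next='c')
  pos 4: 'a' -> MATCH (next='b')
  pos 6: 'a' -> no (next='a')
  pos 7: 'a' -> MATCH (next='b')
Matching positions: [4, 7]
Count: 2

2


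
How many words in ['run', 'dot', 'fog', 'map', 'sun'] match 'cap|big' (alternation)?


Alternation 'cap|big' matches either 'cap' or 'big'.
Checking each word:
  'run' -> no
  'dot' -> no
  'fog' -> no
  'map' -> no
  'sun' -> no
Matches: []
Count: 0

0


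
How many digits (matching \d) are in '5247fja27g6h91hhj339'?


\d matches any digit 0-9.
Scanning '5247fja27g6h91hhj339':
  pos 0: '5' -> DIGIT
  pos 1: '2' -> DIGIT
  pos 2: '4' -> DIGIT
  pos 3: '7' -> DIGIT
  pos 7: '2' -> DIGIT
  pos 8: '7' -> DIGIT
  pos 10: '6' -> DIGIT
  pos 12: '9' -> DIGIT
  pos 13: '1' -> DIGIT
  pos 17: '3' -> DIGIT
  pos 18: '3' -> DIGIT
  pos 19: '9' -> DIGIT
Digits found: ['5', '2', '4', '7', '2', '7', '6', '9', '1', '3', '3', '9']
Total: 12

12


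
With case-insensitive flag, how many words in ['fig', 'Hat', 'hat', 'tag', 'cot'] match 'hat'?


Case-insensitive matching: compare each word's lowercase form to 'hat'.
  'fig' -> lower='fig' -> no
  'Hat' -> lower='hat' -> MATCH
  'hat' -> lower='hat' -> MATCH
  'tag' -> lower='tag' -> no
  'cot' -> lower='cot' -> no
Matches: ['Hat', 'hat']
Count: 2

2


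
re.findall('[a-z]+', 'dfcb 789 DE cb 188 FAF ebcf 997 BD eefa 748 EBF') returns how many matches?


Pattern '[a-z]+' finds one or more lowercase letters.
Text: 'dfcb 789 DE cb 188 FAF ebcf 997 BD eefa 748 EBF'
Scanning for matches:
  Match 1: 'dfcb'
  Match 2: 'cb'
  Match 3: 'ebcf'
  Match 4: 'eefa'
Total matches: 4

4


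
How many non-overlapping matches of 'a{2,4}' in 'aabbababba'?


Pattern 'a{2,4}' matches between 2 and 4 consecutive a's (greedy).
String: 'aabbababba'
Finding runs of a's and applying greedy matching:
  Run at pos 0: 'aa' (length 2)
  Run at pos 4: 'a' (length 1)
  Run at pos 6: 'a' (length 1)
  Run at pos 9: 'a' (length 1)
Matches: ['aa']
Count: 1

1


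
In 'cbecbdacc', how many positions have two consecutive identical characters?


Looking for consecutive identical characters in 'cbecbdacc':
  pos 0-1: 'c' vs 'b' -> different
  pos 1-2: 'b' vs 'e' -> different
  pos 2-3: 'e' vs 'c' -> different
  pos 3-4: 'c' vs 'b' -> different
  pos 4-5: 'b' vs 'd' -> different
  pos 5-6: 'd' vs 'a' -> different
  pos 6-7: 'a' vs 'c' -> different
  pos 7-8: 'c' vs 'c' -> MATCH ('cc')
Consecutive identical pairs: ['cc']
Count: 1

1


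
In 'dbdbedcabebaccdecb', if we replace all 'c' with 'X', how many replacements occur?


re.sub('c', 'X', text) replaces every occurrence of 'c' with 'X'.
Text: 'dbdbedcabebaccdecb'
Scanning for 'c':
  pos 6: 'c' -> replacement #1
  pos 12: 'c' -> replacement #2
  pos 13: 'c' -> replacement #3
  pos 16: 'c' -> replacement #4
Total replacements: 4

4


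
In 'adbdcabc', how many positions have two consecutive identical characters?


Looking for consecutive identical characters in 'adbdcabc':
  pos 0-1: 'a' vs 'd' -> different
  pos 1-2: 'd' vs 'b' -> different
  pos 2-3: 'b' vs 'd' -> different
  pos 3-4: 'd' vs 'c' -> different
  pos 4-5: 'c' vs 'a' -> different
  pos 5-6: 'a' vs 'b' -> different
  pos 6-7: 'b' vs 'c' -> different
Consecutive identical pairs: []
Count: 0

0


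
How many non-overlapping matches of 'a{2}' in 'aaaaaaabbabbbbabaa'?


Pattern 'a{2}' matches exactly 2 consecutive a's (greedy, non-overlapping).
String: 'aaaaaaabbabbbbabaa'
Scanning for runs of a's:
  Run at pos 0: 'aaaaaaa' (length 7) -> 3 match(es)
  Run at pos 9: 'a' (length 1) -> 0 match(es)
  Run at pos 14: 'a' (length 1) -> 0 match(es)
  Run at pos 16: 'aa' (length 2) -> 1 match(es)
Matches found: ['aa', 'aa', 'aa', 'aa']
Total: 4

4


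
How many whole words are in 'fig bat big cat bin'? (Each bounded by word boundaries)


Word boundaries (\b) mark the start/end of each word.
Text: 'fig bat big cat bin'
Splitting by whitespace:
  Word 1: 'fig'
  Word 2: 'bat'
  Word 3: 'big'
  Word 4: 'cat'
  Word 5: 'bin'
Total whole words: 5

5


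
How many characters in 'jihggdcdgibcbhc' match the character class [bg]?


Character class [bg] matches any of: {b, g}
Scanning string 'jihggdcdgibcbhc' character by character:
  pos 0: 'j' -> no
  pos 1: 'i' -> no
  pos 2: 'h' -> no
  pos 3: 'g' -> MATCH
  pos 4: 'g' -> MATCH
  pos 5: 'd' -> no
  pos 6: 'c' -> no
  pos 7: 'd' -> no
  pos 8: 'g' -> MATCH
  pos 9: 'i' -> no
  pos 10: 'b' -> MATCH
  pos 11: 'c' -> no
  pos 12: 'b' -> MATCH
  pos 13: 'h' -> no
  pos 14: 'c' -> no
Total matches: 5

5


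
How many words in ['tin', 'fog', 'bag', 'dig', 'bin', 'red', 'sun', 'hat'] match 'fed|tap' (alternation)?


Alternation 'fed|tap' matches either 'fed' or 'tap'.
Checking each word:
  'tin' -> no
  'fog' -> no
  'bag' -> no
  'dig' -> no
  'bin' -> no
  'red' -> no
  'sun' -> no
  'hat' -> no
Matches: []
Count: 0

0


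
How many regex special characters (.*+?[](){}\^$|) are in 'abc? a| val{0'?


Regex special characters are: . * + ? [ ] ( ) { } \ ^ $ |
Scanning 'abc? a| val{0':
  pos 3: '?' -> SPECIAL
  pos 6: '|' -> SPECIAL
  pos 11: '{' -> SPECIAL
Special chars found: ['?', '|', '{']
Total: 3

3


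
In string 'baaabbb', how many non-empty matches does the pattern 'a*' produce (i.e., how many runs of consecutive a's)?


Pattern 'a*' matches zero or more a's. We want non-empty runs of consecutive a's.
String: 'baaabbb'
Walking through the string to find runs of a's:
  Run 1: positions 1-3 -> 'aaa'
Non-empty runs found: ['aaa']
Count: 1

1


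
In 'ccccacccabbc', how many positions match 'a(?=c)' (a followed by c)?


Lookahead 'a(?=c)' matches 'a' only when followed by 'c'.
String: 'ccccacccabbc'
Checking each position where char is 'a':
  pos 4: 'a' -> MATCH (next='c')
  pos 8: 'a' -> no (next='b')
Matching positions: [4]
Count: 1

1


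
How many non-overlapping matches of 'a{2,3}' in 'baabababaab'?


Pattern 'a{2,3}' matches between 2 and 3 consecutive a's (greedy).
String: 'baabababaab'
Finding runs of a's and applying greedy matching:
  Run at pos 1: 'aa' (length 2)
  Run at pos 4: 'a' (length 1)
  Run at pos 6: 'a' (length 1)
  Run at pos 8: 'aa' (length 2)
Matches: ['aa', 'aa']
Count: 2

2


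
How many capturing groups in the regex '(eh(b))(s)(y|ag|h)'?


To count capturing groups, count each '(' that starts a group.
Pattern: '(eh(b))(s)(y|ag|h)'
Walking through the pattern:
  Position 0: '(' -> group #1
  Position 3: '(' -> group #2
  Position 7: '(' -> group #3
  Position 10: '(' -> group #4
Total capturing groups: 4

4


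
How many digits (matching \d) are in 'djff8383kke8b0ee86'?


\d matches any digit 0-9.
Scanning 'djff8383kke8b0ee86':
  pos 4: '8' -> DIGIT
  pos 5: '3' -> DIGIT
  pos 6: '8' -> DIGIT
  pos 7: '3' -> DIGIT
  pos 11: '8' -> DIGIT
  pos 13: '0' -> DIGIT
  pos 16: '8' -> DIGIT
  pos 17: '6' -> DIGIT
Digits found: ['8', '3', '8', '3', '8', '0', '8', '6']
Total: 8

8


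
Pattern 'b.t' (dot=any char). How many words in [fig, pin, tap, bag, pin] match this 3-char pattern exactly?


Pattern 'b.t' means: starts with 'b', any single char, ends with 't'.
Checking each word (must be exactly 3 chars):
  'fig' (len=3): no
  'pin' (len=3): no
  'tap' (len=3): no
  'bag' (len=3): no
  'pin' (len=3): no
Matching words: []
Total: 0

0


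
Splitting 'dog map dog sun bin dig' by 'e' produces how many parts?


Splitting by 'e' breaks the string at each occurrence of the separator.
Text: 'dog map dog sun bin dig'
Parts after split:
  Part 1: 'dog map dog sun bin dig'
Total parts: 1

1


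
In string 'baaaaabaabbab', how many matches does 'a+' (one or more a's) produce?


Pattern 'a+' matches one or more consecutive a's.
String: 'baaaaabaabbab'
Scanning for runs of a:
  Match 1: 'aaaaa' (length 5)
  Match 2: 'aa' (length 2)
  Match 3: 'a' (length 1)
Total matches: 3

3


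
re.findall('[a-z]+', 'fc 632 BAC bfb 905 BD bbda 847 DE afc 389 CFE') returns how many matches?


Pattern '[a-z]+' finds one or more lowercase letters.
Text: 'fc 632 BAC bfb 905 BD bbda 847 DE afc 389 CFE'
Scanning for matches:
  Match 1: 'fc'
  Match 2: 'bfb'
  Match 3: 'bbda'
  Match 4: 'afc'
Total matches: 4

4


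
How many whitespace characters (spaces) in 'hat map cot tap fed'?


\s matches whitespace characters (spaces, tabs, etc.).
Text: 'hat map cot tap fed'
This text has 5 words separated by spaces.
Number of spaces = number of words - 1 = 5 - 1 = 4

4


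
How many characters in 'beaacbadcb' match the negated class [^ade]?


Negated class [^ade] matches any char NOT in {a, d, e}
Scanning 'beaacbadcb':
  pos 0: 'b' -> MATCH
  pos 1: 'e' -> no (excluded)
  pos 2: 'a' -> no (excluded)
  pos 3: 'a' -> no (excluded)
  pos 4: 'c' -> MATCH
  pos 5: 'b' -> MATCH
  pos 6: 'a' -> no (excluded)
  pos 7: 'd' -> no (excluded)
  pos 8: 'c' -> MATCH
  pos 9: 'b' -> MATCH
Total matches: 5

5


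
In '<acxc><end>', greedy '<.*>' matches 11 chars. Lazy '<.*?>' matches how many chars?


Greedy '<.*>' tries to match as MUCH as possible.
Lazy '<.*?>' tries to match as LITTLE as possible.

String: '<acxc><end>'
Greedy '<.*>' starts at first '<' and extends to the LAST '>': '<acxc><end>' (11 chars)
Lazy '<.*?>' starts at first '<' and stops at the FIRST '>': '<acxc>' (6 chars)

6


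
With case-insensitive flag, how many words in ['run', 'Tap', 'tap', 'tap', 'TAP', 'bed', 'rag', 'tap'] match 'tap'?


Case-insensitive matching: compare each word's lowercase form to 'tap'.
  'run' -> lower='run' -> no
  'Tap' -> lower='tap' -> MATCH
  'tap' -> lower='tap' -> MATCH
  'tap' -> lower='tap' -> MATCH
  'TAP' -> lower='tap' -> MATCH
  'bed' -> lower='bed' -> no
  'rag' -> lower='rag' -> no
  'tap' -> lower='tap' -> MATCH
Matches: ['Tap', 'tap', 'tap', 'TAP', 'tap']
Count: 5

5


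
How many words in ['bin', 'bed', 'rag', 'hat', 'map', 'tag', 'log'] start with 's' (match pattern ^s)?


Pattern ^s anchors to start of word. Check which words begin with 's':
  'bin' -> no
  'bed' -> no
  'rag' -> no
  'hat' -> no
  'map' -> no
  'tag' -> no
  'log' -> no
Matching words: []
Count: 0

0


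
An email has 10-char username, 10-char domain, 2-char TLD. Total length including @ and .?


An email address has format: username@domain.tld
Username length: 10
'@' character: 1
Domain length: 10
'.' character: 1
TLD length: 2
Total = 10 + 1 + 10 + 1 + 2 = 24

24


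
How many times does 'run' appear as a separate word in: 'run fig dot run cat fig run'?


Scanning each word for exact match 'run':
  Word 1: 'run' -> MATCH
  Word 2: 'fig' -> no
  Word 3: 'dot' -> no
  Word 4: 'run' -> MATCH
  Word 5: 'cat' -> no
  Word 6: 'fig' -> no
  Word 7: 'run' -> MATCH
Total matches: 3

3


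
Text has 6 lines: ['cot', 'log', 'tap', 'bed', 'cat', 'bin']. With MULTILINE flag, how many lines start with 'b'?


With MULTILINE flag, ^ matches the start of each line.
Lines: ['cot', 'log', 'tap', 'bed', 'cat', 'bin']
Checking which lines start with 'b':
  Line 1: 'cot' -> no
  Line 2: 'log' -> no
  Line 3: 'tap' -> no
  Line 4: 'bed' -> MATCH
  Line 5: 'cat' -> no
  Line 6: 'bin' -> MATCH
Matching lines: ['bed', 'bin']
Count: 2

2


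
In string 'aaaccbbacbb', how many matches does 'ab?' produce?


Pattern 'ab?' matches 'a' optionally followed by 'b'.
String: 'aaaccbbacbb'
Scanning left to right for 'a' then checking next char:
  Match 1: 'a' (a not followed by b)
  Match 2: 'a' (a not followed by b)
  Match 3: 'a' (a not followed by b)
  Match 4: 'a' (a not followed by b)
Total matches: 4

4


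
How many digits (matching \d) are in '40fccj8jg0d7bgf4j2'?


\d matches any digit 0-9.
Scanning '40fccj8jg0d7bgf4j2':
  pos 0: '4' -> DIGIT
  pos 1: '0' -> DIGIT
  pos 6: '8' -> DIGIT
  pos 9: '0' -> DIGIT
  pos 11: '7' -> DIGIT
  pos 15: '4' -> DIGIT
  pos 17: '2' -> DIGIT
Digits found: ['4', '0', '8', '0', '7', '4', '2']
Total: 7

7


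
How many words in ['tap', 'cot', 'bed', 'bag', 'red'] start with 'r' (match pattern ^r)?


Pattern ^r anchors to start of word. Check which words begin with 'r':
  'tap' -> no
  'cot' -> no
  'bed' -> no
  'bag' -> no
  'red' -> MATCH (starts with 'r')
Matching words: ['red']
Count: 1

1


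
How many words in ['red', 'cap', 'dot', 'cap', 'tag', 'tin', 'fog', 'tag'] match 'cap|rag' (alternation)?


Alternation 'cap|rag' matches either 'cap' or 'rag'.
Checking each word:
  'red' -> no
  'cap' -> MATCH
  'dot' -> no
  'cap' -> MATCH
  'tag' -> no
  'tin' -> no
  'fog' -> no
  'tag' -> no
Matches: ['cap', 'cap']
Count: 2

2


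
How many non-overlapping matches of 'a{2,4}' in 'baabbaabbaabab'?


Pattern 'a{2,4}' matches between 2 and 4 consecutive a's (greedy).
String: 'baabbaabbaabab'
Finding runs of a's and applying greedy matching:
  Run at pos 1: 'aa' (length 2)
  Run at pos 5: 'aa' (length 2)
  Run at pos 9: 'aa' (length 2)
  Run at pos 12: 'a' (length 1)
Matches: ['aa', 'aa', 'aa']
Count: 3

3


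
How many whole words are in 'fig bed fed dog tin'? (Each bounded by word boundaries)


Word boundaries (\b) mark the start/end of each word.
Text: 'fig bed fed dog tin'
Splitting by whitespace:
  Word 1: 'fig'
  Word 2: 'bed'
  Word 3: 'fed'
  Word 4: 'dog'
  Word 5: 'tin'
Total whole words: 5

5


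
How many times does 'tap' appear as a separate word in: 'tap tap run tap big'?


Scanning each word for exact match 'tap':
  Word 1: 'tap' -> MATCH
  Word 2: 'tap' -> MATCH
  Word 3: 'run' -> no
  Word 4: 'tap' -> MATCH
  Word 5: 'big' -> no
Total matches: 3

3


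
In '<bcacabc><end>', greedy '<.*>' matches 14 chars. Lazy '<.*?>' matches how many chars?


Greedy '<.*>' tries to match as MUCH as possible.
Lazy '<.*?>' tries to match as LITTLE as possible.

String: '<bcacabc><end>'
Greedy '<.*>' starts at first '<' and extends to the LAST '>': '<bcacabc><end>' (14 chars)
Lazy '<.*?>' starts at first '<' and stops at the FIRST '>': '<bcacabc>' (9 chars)

9


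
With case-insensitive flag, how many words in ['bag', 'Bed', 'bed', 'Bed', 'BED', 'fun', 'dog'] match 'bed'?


Case-insensitive matching: compare each word's lowercase form to 'bed'.
  'bag' -> lower='bag' -> no
  'Bed' -> lower='bed' -> MATCH
  'bed' -> lower='bed' -> MATCH
  'Bed' -> lower='bed' -> MATCH
  'BED' -> lower='bed' -> MATCH
  'fun' -> lower='fun' -> no
  'dog' -> lower='dog' -> no
Matches: ['Bed', 'bed', 'Bed', 'BED']
Count: 4

4


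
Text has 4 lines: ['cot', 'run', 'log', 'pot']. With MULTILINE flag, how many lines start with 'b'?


With MULTILINE flag, ^ matches the start of each line.
Lines: ['cot', 'run', 'log', 'pot']
Checking which lines start with 'b':
  Line 1: 'cot' -> no
  Line 2: 'run' -> no
  Line 3: 'log' -> no
  Line 4: 'pot' -> no
Matching lines: []
Count: 0

0


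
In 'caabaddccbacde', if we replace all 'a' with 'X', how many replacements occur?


re.sub('a', 'X', text) replaces every occurrence of 'a' with 'X'.
Text: 'caabaddccbacde'
Scanning for 'a':
  pos 1: 'a' -> replacement #1
  pos 2: 'a' -> replacement #2
  pos 4: 'a' -> replacement #3
  pos 10: 'a' -> replacement #4
Total replacements: 4

4


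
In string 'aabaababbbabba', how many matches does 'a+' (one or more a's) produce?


Pattern 'a+' matches one or more consecutive a's.
String: 'aabaababbbabba'
Scanning for runs of a:
  Match 1: 'aa' (length 2)
  Match 2: 'aa' (length 2)
  Match 3: 'a' (length 1)
  Match 4: 'a' (length 1)
  Match 5: 'a' (length 1)
Total matches: 5

5


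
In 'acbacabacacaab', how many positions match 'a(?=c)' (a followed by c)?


Lookahead 'a(?=c)' matches 'a' only when followed by 'c'.
String: 'acbacabacacaab'
Checking each position where char is 'a':
  pos 0: 'a' -> MATCH (next='c')
  pos 3: 'a' -> MATCH (next='c')
  pos 5: 'a' -> no (next='b')
  pos 7: 'a' -> MATCH (next='c')
  pos 9: 'a' -> MATCH (next='c')
  pos 11: 'a' -> no (next='a')
  pos 12: 'a' -> no (next='b')
Matching positions: [0, 3, 7, 9]
Count: 4

4


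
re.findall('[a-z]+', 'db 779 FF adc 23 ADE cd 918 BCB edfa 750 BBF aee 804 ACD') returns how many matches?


Pattern '[a-z]+' finds one or more lowercase letters.
Text: 'db 779 FF adc 23 ADE cd 918 BCB edfa 750 BBF aee 804 ACD'
Scanning for matches:
  Match 1: 'db'
  Match 2: 'adc'
  Match 3: 'cd'
  Match 4: 'edfa'
  Match 5: 'aee'
Total matches: 5

5


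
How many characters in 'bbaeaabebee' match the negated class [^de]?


Negated class [^de] matches any char NOT in {d, e}
Scanning 'bbaeaabebee':
  pos 0: 'b' -> MATCH
  pos 1: 'b' -> MATCH
  pos 2: 'a' -> MATCH
  pos 3: 'e' -> no (excluded)
  pos 4: 'a' -> MATCH
  pos 5: 'a' -> MATCH
  pos 6: 'b' -> MATCH
  pos 7: 'e' -> no (excluded)
  pos 8: 'b' -> MATCH
  pos 9: 'e' -> no (excluded)
  pos 10: 'e' -> no (excluded)
Total matches: 7

7


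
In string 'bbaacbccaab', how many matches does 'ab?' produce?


Pattern 'ab?' matches 'a' optionally followed by 'b'.
String: 'bbaacbccaab'
Scanning left to right for 'a' then checking next char:
  Match 1: 'a' (a not followed by b)
  Match 2: 'a' (a not followed by b)
  Match 3: 'a' (a not followed by b)
  Match 4: 'ab' (a followed by b)
Total matches: 4

4


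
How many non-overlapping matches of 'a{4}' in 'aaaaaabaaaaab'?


Pattern 'a{4}' matches exactly 4 consecutive a's (greedy, non-overlapping).
String: 'aaaaaabaaaaab'
Scanning for runs of a's:
  Run at pos 0: 'aaaaaa' (length 6) -> 1 match(es)
  Run at pos 7: 'aaaaa' (length 5) -> 1 match(es)
Matches found: ['aaaa', 'aaaa']
Total: 2

2


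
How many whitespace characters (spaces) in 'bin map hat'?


\s matches whitespace characters (spaces, tabs, etc.).
Text: 'bin map hat'
This text has 3 words separated by spaces.
Number of spaces = number of words - 1 = 3 - 1 = 2

2


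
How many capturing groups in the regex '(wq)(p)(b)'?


To count capturing groups, count each '(' that starts a group.
Pattern: '(wq)(p)(b)'
Walking through the pattern:
  Position 0: '(' -> group #1
  Position 4: '(' -> group #2
  Position 7: '(' -> group #3
Total capturing groups: 3

3


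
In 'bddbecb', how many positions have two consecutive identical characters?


Looking for consecutive identical characters in 'bddbecb':
  pos 0-1: 'b' vs 'd' -> different
  pos 1-2: 'd' vs 'd' -> MATCH ('dd')
  pos 2-3: 'd' vs 'b' -> different
  pos 3-4: 'b' vs 'e' -> different
  pos 4-5: 'e' vs 'c' -> different
  pos 5-6: 'c' vs 'b' -> different
Consecutive identical pairs: ['dd']
Count: 1

1


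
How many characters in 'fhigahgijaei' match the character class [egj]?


Character class [egj] matches any of: {e, g, j}
Scanning string 'fhigahgijaei' character by character:
  pos 0: 'f' -> no
  pos 1: 'h' -> no
  pos 2: 'i' -> no
  pos 3: 'g' -> MATCH
  pos 4: 'a' -> no
  pos 5: 'h' -> no
  pos 6: 'g' -> MATCH
  pos 7: 'i' -> no
  pos 8: 'j' -> MATCH
  pos 9: 'a' -> no
  pos 10: 'e' -> MATCH
  pos 11: 'i' -> no
Total matches: 4

4


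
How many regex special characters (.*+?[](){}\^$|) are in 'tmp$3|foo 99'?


Regex special characters are: . * + ? [ ] ( ) { } \ ^ $ |
Scanning 'tmp$3|foo 99':
  pos 3: '$' -> SPECIAL
  pos 5: '|' -> SPECIAL
Special chars found: ['$', '|']
Total: 2

2


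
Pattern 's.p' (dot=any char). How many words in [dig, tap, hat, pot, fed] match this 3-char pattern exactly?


Pattern 's.p' means: starts with 's', any single char, ends with 'p'.
Checking each word (must be exactly 3 chars):
  'dig' (len=3): no
  'tap' (len=3): no
  'hat' (len=3): no
  'pot' (len=3): no
  'fed' (len=3): no
Matching words: []
Total: 0

0


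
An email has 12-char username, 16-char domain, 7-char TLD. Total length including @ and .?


An email address has format: username@domain.tld
Username length: 12
'@' character: 1
Domain length: 16
'.' character: 1
TLD length: 7
Total = 12 + 1 + 16 + 1 + 7 = 37

37


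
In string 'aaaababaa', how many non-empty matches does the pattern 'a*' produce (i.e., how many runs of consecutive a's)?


Pattern 'a*' matches zero or more a's. We want non-empty runs of consecutive a's.
String: 'aaaababaa'
Walking through the string to find runs of a's:
  Run 1: positions 0-3 -> 'aaaa'
  Run 2: positions 5-5 -> 'a'
  Run 3: positions 7-8 -> 'aa'
Non-empty runs found: ['aaaa', 'a', 'aa']
Count: 3

3


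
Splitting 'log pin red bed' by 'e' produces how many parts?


Splitting by 'e' breaks the string at each occurrence of the separator.
Text: 'log pin red bed'
Parts after split:
  Part 1: 'log pin r'
  Part 2: 'd b'
  Part 3: 'd'
Total parts: 3

3


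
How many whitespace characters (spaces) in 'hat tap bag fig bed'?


\s matches whitespace characters (spaces, tabs, etc.).
Text: 'hat tap bag fig bed'
This text has 5 words separated by spaces.
Number of spaces = number of words - 1 = 5 - 1 = 4

4


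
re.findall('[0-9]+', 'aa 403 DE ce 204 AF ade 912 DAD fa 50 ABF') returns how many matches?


Pattern '[0-9]+' finds one or more digits.
Text: 'aa 403 DE ce 204 AF ade 912 DAD fa 50 ABF'
Scanning for matches:
  Match 1: '403'
  Match 2: '204'
  Match 3: '912'
  Match 4: '50'
Total matches: 4

4


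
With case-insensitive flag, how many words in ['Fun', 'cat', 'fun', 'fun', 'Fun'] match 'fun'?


Case-insensitive matching: compare each word's lowercase form to 'fun'.
  'Fun' -> lower='fun' -> MATCH
  'cat' -> lower='cat' -> no
  'fun' -> lower='fun' -> MATCH
  'fun' -> lower='fun' -> MATCH
  'Fun' -> lower='fun' -> MATCH
Matches: ['Fun', 'fun', 'fun', 'Fun']
Count: 4

4


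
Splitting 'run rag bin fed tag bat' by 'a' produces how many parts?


Splitting by 'a' breaks the string at each occurrence of the separator.
Text: 'run rag bin fed tag bat'
Parts after split:
  Part 1: 'run r'
  Part 2: 'g bin fed t'
  Part 3: 'g b'
  Part 4: 't'
Total parts: 4

4


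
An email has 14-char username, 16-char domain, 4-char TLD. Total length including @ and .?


An email address has format: username@domain.tld
Username length: 14
'@' character: 1
Domain length: 16
'.' character: 1
TLD length: 4
Total = 14 + 1 + 16 + 1 + 4 = 36

36


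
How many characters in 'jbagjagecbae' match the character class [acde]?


Character class [acde] matches any of: {a, c, d, e}
Scanning string 'jbagjagecbae' character by character:
  pos 0: 'j' -> no
  pos 1: 'b' -> no
  pos 2: 'a' -> MATCH
  pos 3: 'g' -> no
  pos 4: 'j' -> no
  pos 5: 'a' -> MATCH
  pos 6: 'g' -> no
  pos 7: 'e' -> MATCH
  pos 8: 'c' -> MATCH
  pos 9: 'b' -> no
  pos 10: 'a' -> MATCH
  pos 11: 'e' -> MATCH
Total matches: 6

6


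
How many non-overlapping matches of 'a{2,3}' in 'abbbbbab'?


Pattern 'a{2,3}' matches between 2 and 3 consecutive a's (greedy).
String: 'abbbbbab'
Finding runs of a's and applying greedy matching:
  Run at pos 0: 'a' (length 1)
  Run at pos 6: 'a' (length 1)
Matches: []
Count: 0

0


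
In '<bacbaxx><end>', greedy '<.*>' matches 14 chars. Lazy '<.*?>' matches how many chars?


Greedy '<.*>' tries to match as MUCH as possible.
Lazy '<.*?>' tries to match as LITTLE as possible.

String: '<bacbaxx><end>'
Greedy '<.*>' starts at first '<' and extends to the LAST '>': '<bacbaxx><end>' (14 chars)
Lazy '<.*?>' starts at first '<' and stops at the FIRST '>': '<bacbaxx>' (9 chars)

9


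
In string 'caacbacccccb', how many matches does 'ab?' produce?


Pattern 'ab?' matches 'a' optionally followed by 'b'.
String: 'caacbacccccb'
Scanning left to right for 'a' then checking next char:
  Match 1: 'a' (a not followed by b)
  Match 2: 'a' (a not followed by b)
  Match 3: 'a' (a not followed by b)
Total matches: 3

3


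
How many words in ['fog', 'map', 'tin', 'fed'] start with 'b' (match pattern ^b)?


Pattern ^b anchors to start of word. Check which words begin with 'b':
  'fog' -> no
  'map' -> no
  'tin' -> no
  'fed' -> no
Matching words: []
Count: 0

0


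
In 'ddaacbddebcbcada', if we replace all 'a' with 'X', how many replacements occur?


re.sub('a', 'X', text) replaces every occurrence of 'a' with 'X'.
Text: 'ddaacbddebcbcada'
Scanning for 'a':
  pos 2: 'a' -> replacement #1
  pos 3: 'a' -> replacement #2
  pos 13: 'a' -> replacement #3
  pos 15: 'a' -> replacement #4
Total replacements: 4

4


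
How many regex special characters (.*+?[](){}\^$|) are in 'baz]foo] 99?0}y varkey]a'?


Regex special characters are: . * + ? [ ] ( ) { } \ ^ $ |
Scanning 'baz]foo] 99?0}y varkey]a':
  pos 3: ']' -> SPECIAL
  pos 7: ']' -> SPECIAL
  pos 11: '?' -> SPECIAL
  pos 13: '}' -> SPECIAL
  pos 22: ']' -> SPECIAL
Special chars found: [']', ']', '?', '}', ']']
Total: 5

5


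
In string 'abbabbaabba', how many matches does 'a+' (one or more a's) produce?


Pattern 'a+' matches one or more consecutive a's.
String: 'abbabbaabba'
Scanning for runs of a:
  Match 1: 'a' (length 1)
  Match 2: 'a' (length 1)
  Match 3: 'aa' (length 2)
  Match 4: 'a' (length 1)
Total matches: 4

4


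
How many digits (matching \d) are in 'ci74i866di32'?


\d matches any digit 0-9.
Scanning 'ci74i866di32':
  pos 2: '7' -> DIGIT
  pos 3: '4' -> DIGIT
  pos 5: '8' -> DIGIT
  pos 6: '6' -> DIGIT
  pos 7: '6' -> DIGIT
  pos 10: '3' -> DIGIT
  pos 11: '2' -> DIGIT
Digits found: ['7', '4', '8', '6', '6', '3', '2']
Total: 7

7


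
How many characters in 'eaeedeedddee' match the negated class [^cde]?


Negated class [^cde] matches any char NOT in {c, d, e}
Scanning 'eaeedeedddee':
  pos 0: 'e' -> no (excluded)
  pos 1: 'a' -> MATCH
  pos 2: 'e' -> no (excluded)
  pos 3: 'e' -> no (excluded)
  pos 4: 'd' -> no (excluded)
  pos 5: 'e' -> no (excluded)
  pos 6: 'e' -> no (excluded)
  pos 7: 'd' -> no (excluded)
  pos 8: 'd' -> no (excluded)
  pos 9: 'd' -> no (excluded)
  pos 10: 'e' -> no (excluded)
  pos 11: 'e' -> no (excluded)
Total matches: 1

1


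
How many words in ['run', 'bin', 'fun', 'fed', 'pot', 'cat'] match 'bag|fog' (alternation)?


Alternation 'bag|fog' matches either 'bag' or 'fog'.
Checking each word:
  'run' -> no
  'bin' -> no
  'fun' -> no
  'fed' -> no
  'pot' -> no
  'cat' -> no
Matches: []
Count: 0

0


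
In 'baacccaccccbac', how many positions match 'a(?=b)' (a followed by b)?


Lookahead 'a(?=b)' matches 'a' only when followed by 'b'.
String: 'baacccaccccbac'
Checking each position where char is 'a':
  pos 1: 'a' -> no (next='a')
  pos 2: 'a' -> no (next='c')
  pos 6: 'a' -> no (next='c')
  pos 12: 'a' -> no (next='c')
Matching positions: []
Count: 0

0


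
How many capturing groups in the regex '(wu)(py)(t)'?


To count capturing groups, count each '(' that starts a group.
Pattern: '(wu)(py)(t)'
Walking through the pattern:
  Position 0: '(' -> group #1
  Position 4: '(' -> group #2
  Position 8: '(' -> group #3
Total capturing groups: 3

3


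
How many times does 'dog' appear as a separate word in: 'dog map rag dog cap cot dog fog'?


Scanning each word for exact match 'dog':
  Word 1: 'dog' -> MATCH
  Word 2: 'map' -> no
  Word 3: 'rag' -> no
  Word 4: 'dog' -> MATCH
  Word 5: 'cap' -> no
  Word 6: 'cot' -> no
  Word 7: 'dog' -> MATCH
  Word 8: 'fog' -> no
Total matches: 3

3


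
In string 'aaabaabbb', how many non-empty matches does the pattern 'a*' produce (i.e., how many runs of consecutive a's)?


Pattern 'a*' matches zero or more a's. We want non-empty runs of consecutive a's.
String: 'aaabaabbb'
Walking through the string to find runs of a's:
  Run 1: positions 0-2 -> 'aaa'
  Run 2: positions 4-5 -> 'aa'
Non-empty runs found: ['aaa', 'aa']
Count: 2

2


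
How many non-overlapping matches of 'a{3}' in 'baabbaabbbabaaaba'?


Pattern 'a{3}' matches exactly 3 consecutive a's (greedy, non-overlapping).
String: 'baabbaabbbabaaaba'
Scanning for runs of a's:
  Run at pos 1: 'aa' (length 2) -> 0 match(es)
  Run at pos 5: 'aa' (length 2) -> 0 match(es)
  Run at pos 10: 'a' (length 1) -> 0 match(es)
  Run at pos 12: 'aaa' (length 3) -> 1 match(es)
  Run at pos 16: 'a' (length 1) -> 0 match(es)
Matches found: ['aaa']
Total: 1

1


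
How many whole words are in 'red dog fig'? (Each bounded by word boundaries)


Word boundaries (\b) mark the start/end of each word.
Text: 'red dog fig'
Splitting by whitespace:
  Word 1: 'red'
  Word 2: 'dog'
  Word 3: 'fig'
Total whole words: 3

3


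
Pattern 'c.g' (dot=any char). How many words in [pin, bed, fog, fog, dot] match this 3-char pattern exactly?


Pattern 'c.g' means: starts with 'c', any single char, ends with 'g'.
Checking each word (must be exactly 3 chars):
  'pin' (len=3): no
  'bed' (len=3): no
  'fog' (len=3): no
  'fog' (len=3): no
  'dot' (len=3): no
Matching words: []
Total: 0

0


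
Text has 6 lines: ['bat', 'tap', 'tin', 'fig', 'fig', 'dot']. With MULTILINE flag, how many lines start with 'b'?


With MULTILINE flag, ^ matches the start of each line.
Lines: ['bat', 'tap', 'tin', 'fig', 'fig', 'dot']
Checking which lines start with 'b':
  Line 1: 'bat' -> MATCH
  Line 2: 'tap' -> no
  Line 3: 'tin' -> no
  Line 4: 'fig' -> no
  Line 5: 'fig' -> no
  Line 6: 'dot' -> no
Matching lines: ['bat']
Count: 1

1


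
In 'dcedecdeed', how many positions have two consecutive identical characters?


Looking for consecutive identical characters in 'dcedecdeed':
  pos 0-1: 'd' vs 'c' -> different
  pos 1-2: 'c' vs 'e' -> different
  pos 2-3: 'e' vs 'd' -> different
  pos 3-4: 'd' vs 'e' -> different
  pos 4-5: 'e' vs 'c' -> different
  pos 5-6: 'c' vs 'd' -> different
  pos 6-7: 'd' vs 'e' -> different
  pos 7-8: 'e' vs 'e' -> MATCH ('ee')
  pos 8-9: 'e' vs 'd' -> different
Consecutive identical pairs: ['ee']
Count: 1

1


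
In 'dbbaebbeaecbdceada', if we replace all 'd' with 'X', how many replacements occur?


re.sub('d', 'X', text) replaces every occurrence of 'd' with 'X'.
Text: 'dbbaebbeaecbdceada'
Scanning for 'd':
  pos 0: 'd' -> replacement #1
  pos 12: 'd' -> replacement #2
  pos 16: 'd' -> replacement #3
Total replacements: 3

3


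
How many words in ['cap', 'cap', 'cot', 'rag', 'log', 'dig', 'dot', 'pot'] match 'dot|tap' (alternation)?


Alternation 'dot|tap' matches either 'dot' or 'tap'.
Checking each word:
  'cap' -> no
  'cap' -> no
  'cot' -> no
  'rag' -> no
  'log' -> no
  'dig' -> no
  'dot' -> MATCH
  'pot' -> no
Matches: ['dot']
Count: 1

1


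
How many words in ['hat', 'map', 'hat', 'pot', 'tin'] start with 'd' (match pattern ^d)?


Pattern ^d anchors to start of word. Check which words begin with 'd':
  'hat' -> no
  'map' -> no
  'hat' -> no
  'pot' -> no
  'tin' -> no
Matching words: []
Count: 0

0


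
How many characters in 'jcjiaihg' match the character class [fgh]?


Character class [fgh] matches any of: {f, g, h}
Scanning string 'jcjiaihg' character by character:
  pos 0: 'j' -> no
  pos 1: 'c' -> no
  pos 2: 'j' -> no
  pos 3: 'i' -> no
  pos 4: 'a' -> no
  pos 5: 'i' -> no
  pos 6: 'h' -> MATCH
  pos 7: 'g' -> MATCH
Total matches: 2

2


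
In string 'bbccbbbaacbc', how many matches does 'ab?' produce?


Pattern 'ab?' matches 'a' optionally followed by 'b'.
String: 'bbccbbbaacbc'
Scanning left to right for 'a' then checking next char:
  Match 1: 'a' (a not followed by b)
  Match 2: 'a' (a not followed by b)
Total matches: 2

2


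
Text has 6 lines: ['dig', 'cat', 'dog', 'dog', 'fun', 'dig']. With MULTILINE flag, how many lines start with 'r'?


With MULTILINE flag, ^ matches the start of each line.
Lines: ['dig', 'cat', 'dog', 'dog', 'fun', 'dig']
Checking which lines start with 'r':
  Line 1: 'dig' -> no
  Line 2: 'cat' -> no
  Line 3: 'dog' -> no
  Line 4: 'dog' -> no
  Line 5: 'fun' -> no
  Line 6: 'dig' -> no
Matching lines: []
Count: 0

0


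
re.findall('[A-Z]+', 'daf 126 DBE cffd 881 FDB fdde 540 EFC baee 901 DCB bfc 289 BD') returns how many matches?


Pattern '[A-Z]+' finds one or more uppercase letters.
Text: 'daf 126 DBE cffd 881 FDB fdde 540 EFC baee 901 DCB bfc 289 BD'
Scanning for matches:
  Match 1: 'DBE'
  Match 2: 'FDB'
  Match 3: 'EFC'
  Match 4: 'DCB'
  Match 5: 'BD'
Total matches: 5

5


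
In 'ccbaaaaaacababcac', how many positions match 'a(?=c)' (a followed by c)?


Lookahead 'a(?=c)' matches 'a' only when followed by 'c'.
String: 'ccbaaaaaacababcac'
Checking each position where char is 'a':
  pos 3: 'a' -> no (next='a')
  pos 4: 'a' -> no (next='a')
  pos 5: 'a' -> no (next='a')
  pos 6: 'a' -> no (next='a')
  pos 7: 'a' -> no (next='a')
  pos 8: 'a' -> MATCH (next='c')
  pos 10: 'a' -> no (next='b')
  pos 12: 'a' -> no (next='b')
  pos 15: 'a' -> MATCH (next='c')
Matching positions: [8, 15]
Count: 2

2


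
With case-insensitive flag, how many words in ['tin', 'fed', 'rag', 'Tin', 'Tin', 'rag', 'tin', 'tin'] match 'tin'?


Case-insensitive matching: compare each word's lowercase form to 'tin'.
  'tin' -> lower='tin' -> MATCH
  'fed' -> lower='fed' -> no
  'rag' -> lower='rag' -> no
  'Tin' -> lower='tin' -> MATCH
  'Tin' -> lower='tin' -> MATCH
  'rag' -> lower='rag' -> no
  'tin' -> lower='tin' -> MATCH
  'tin' -> lower='tin' -> MATCH
Matches: ['tin', 'Tin', 'Tin', 'tin', 'tin']
Count: 5

5


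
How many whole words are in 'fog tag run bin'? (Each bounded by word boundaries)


Word boundaries (\b) mark the start/end of each word.
Text: 'fog tag run bin'
Splitting by whitespace:
  Word 1: 'fog'
  Word 2: 'tag'
  Word 3: 'run'
  Word 4: 'bin'
Total whole words: 4

4


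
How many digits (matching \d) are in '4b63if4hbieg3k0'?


\d matches any digit 0-9.
Scanning '4b63if4hbieg3k0':
  pos 0: '4' -> DIGIT
  pos 2: '6' -> DIGIT
  pos 3: '3' -> DIGIT
  pos 6: '4' -> DIGIT
  pos 12: '3' -> DIGIT
  pos 14: '0' -> DIGIT
Digits found: ['4', '6', '3', '4', '3', '0']
Total: 6

6


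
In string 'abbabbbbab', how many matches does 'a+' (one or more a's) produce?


Pattern 'a+' matches one or more consecutive a's.
String: 'abbabbbbab'
Scanning for runs of a:
  Match 1: 'a' (length 1)
  Match 2: 'a' (length 1)
  Match 3: 'a' (length 1)
Total matches: 3

3


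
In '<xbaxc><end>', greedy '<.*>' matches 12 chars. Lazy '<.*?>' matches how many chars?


Greedy '<.*>' tries to match as MUCH as possible.
Lazy '<.*?>' tries to match as LITTLE as possible.

String: '<xbaxc><end>'
Greedy '<.*>' starts at first '<' and extends to the LAST '>': '<xbaxc><end>' (12 chars)
Lazy '<.*?>' starts at first '<' and stops at the FIRST '>': '<xbaxc>' (7 chars)

7
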